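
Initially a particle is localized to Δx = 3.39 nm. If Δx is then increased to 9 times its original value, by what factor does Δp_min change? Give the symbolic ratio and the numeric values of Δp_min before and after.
Original Δp_min = 1.555 × 10^-26 kg·m/s; new Δp'_min = 1.728 × 10^-27 kg·m/s; ratio Δp'_min/Δp_min = 1/9.

From the uncertainty principle ΔxΔp ≥ ℏ/2, the minimum momentum uncertainty is Δp_min = ℏ/(2Δx).

Original (Δx = 3.39 nm = 3.390e-09 m):
Δp_min = (1.055e-34 J·s)/(2 × 3.390e-09 m) = 1.555e-26 kg·m/s

When Δx → 9Δx:
Δp'_min = ℏ/(2 × 9Δx) = (1/9) × ℏ/(2Δx) = (1/9) × Δp_min
Δp'_min = 1/9 × 1.555e-26 kg·m/s = 1.728e-27 kg·m/s

Since Δp_min ∝ 1/Δx, when Δx is increased to 9 times its original value, Δp_min decreases to 1/9 of its original value.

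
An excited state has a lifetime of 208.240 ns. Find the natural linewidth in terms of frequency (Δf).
382.143 kHz

Using the energy-time uncertainty principle and E = hf:
ΔEΔt ≥ ℏ/2
hΔf·Δt ≥ ℏ/2

The minimum frequency uncertainty is:
Δf = ℏ/(2hτ) = 1/(4πτ)
Δf = 1/(4π × 2.082e-07 s)
Δf = 3.821e+05 Hz = 382.143 kHz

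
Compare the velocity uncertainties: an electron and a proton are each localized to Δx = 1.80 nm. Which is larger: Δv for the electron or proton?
The electron has the larger minimum velocity uncertainty, by a ratio of 1836.2.

For both particles, Δp_min = ℏ/(2Δx) = 2.929e-26 kg·m/s (same for both).

The velocity uncertainty is Δv = Δp/m:
- electron: Δv = 2.929e-26 / 9.109e-31 = 3.216e+04 m/s = 32.158 km/s
- proton: Δv = 2.929e-26 / 1.673e-27 = 1.751e+01 m/s = 17.514 m/s

Ratio: 3.216e+04 / 1.751e+01 = 1836.2

The lighter particle has larger velocity uncertainty because Δv ∝ 1/m.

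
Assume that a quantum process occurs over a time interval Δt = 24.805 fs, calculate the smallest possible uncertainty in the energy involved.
13.268 meV

Using the energy-time uncertainty principle:
ΔEΔt ≥ ℏ/2

The minimum uncertainty in energy is:
ΔE_min = ℏ/(2Δt)
ΔE_min = (1.055e-34 J·s) / (2 × 2.480e-14 s)
ΔE_min = 2.126e-21 J = 13.268 meV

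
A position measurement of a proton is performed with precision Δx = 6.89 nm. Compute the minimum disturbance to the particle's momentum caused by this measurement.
7.653 × 10^-27 kg·m/s

The uncertainty principle implies that measuring position disturbs momentum:
ΔxΔp ≥ ℏ/2

When we measure position with precision Δx, we necessarily introduce a momentum uncertainty:
Δp ≥ ℏ/(2Δx)
Δp_min = (1.055e-34 J·s) / (2 × 6.890e-09 m)
Δp_min = 7.653e-27 kg·m/s

The more precisely we measure position, the greater the momentum disturbance.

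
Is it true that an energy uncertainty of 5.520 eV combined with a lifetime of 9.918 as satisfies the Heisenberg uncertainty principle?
No, it violates the uncertainty relation.

Calculate the product ΔEΔt:
ΔE = 5.520 eV = 8.844e-19 J
ΔEΔt = (8.844e-19 J) × (9.918e-18 s)
ΔEΔt = 8.771e-36 J·s

Compare to the minimum allowed value ℏ/2:
ℏ/2 = 5.273e-35 J·s

Since ΔEΔt = 8.771e-36 J·s < 5.273e-35 J·s = ℏ/2,
this violates the uncertainty relation.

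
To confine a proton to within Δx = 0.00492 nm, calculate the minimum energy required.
214.301 meV

Localizing a particle requires giving it sufficient momentum uncertainty:

1. From uncertainty principle: Δp ≥ ℏ/(2Δx)
   Δp_min = (1.055e-34 J·s) / (2 × 4.920e-12 m)
   Δp_min = 1.072e-23 kg·m/s

2. This momentum uncertainty corresponds to kinetic energy:
   KE ≈ (Δp)²/(2m) = (1.072e-23)²/(2 × 1.673e-27 kg)
   KE = 3.433e-20 J = 214.301 meV

Tighter localization requires more energy.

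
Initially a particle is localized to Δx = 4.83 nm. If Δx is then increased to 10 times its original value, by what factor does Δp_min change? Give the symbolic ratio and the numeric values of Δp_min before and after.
Original Δp_min = 1.092 × 10^-26 kg·m/s; new Δp'_min = 1.092 × 10^-27 kg·m/s; ratio Δp'_min/Δp_min = 1/10.

From the uncertainty principle ΔxΔp ≥ ℏ/2, the minimum momentum uncertainty is Δp_min = ℏ/(2Δx).

Original (Δx = 4.83 nm = 4.830e-09 m):
Δp_min = (1.055e-34 J·s)/(2 × 4.830e-09 m) = 1.092e-26 kg·m/s

When Δx → 10Δx:
Δp'_min = ℏ/(2 × 10Δx) = (1/10) × ℏ/(2Δx) = (1/10) × Δp_min
Δp'_min = 1/10 × 1.092e-26 kg·m/s = 1.092e-27 kg·m/s

Since Δp_min ∝ 1/Δx, when Δx is increased to 10 times its original value, Δp_min decreases to 1/10 of its original value.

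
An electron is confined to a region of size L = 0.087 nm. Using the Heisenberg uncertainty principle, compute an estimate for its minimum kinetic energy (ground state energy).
1.258 eV

Using the uncertainty principle to estimate ground state energy:

1. The position uncertainty is approximately the confinement size:
   Δx ≈ L = 8.700e-11 m

2. From ΔxΔp ≥ ℏ/2, the minimum momentum uncertainty is:
   Δp ≈ ℏ/(2L) = 6.061e-25 kg·m/s

3. The kinetic energy is approximately:
   KE ≈ (Δp)²/(2m) = (6.061e-25)²/(2 × 9.109e-31 kg)
   KE ≈ 2.016e-19 J = 1.258 eV

This is an order-of-magnitude estimate of the ground state energy.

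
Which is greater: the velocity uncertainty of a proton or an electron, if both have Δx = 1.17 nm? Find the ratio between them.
The electron has the larger minimum velocity uncertainty, by a ratio of 1836.2.

For both particles, Δp_min = ℏ/(2Δx) = 4.507e-26 kg·m/s (same for both).

The velocity uncertainty is Δv = Δp/m:
- proton: Δv = 4.507e-26 / 1.673e-27 = 2.694e+01 m/s = 26.944 m/s
- electron: Δv = 4.507e-26 / 9.109e-31 = 4.947e+04 m/s = 49.473 km/s

Ratio: 4.947e+04 / 2.694e+01 = 1836.2

The lighter particle has larger velocity uncertainty because Δv ∝ 1/m.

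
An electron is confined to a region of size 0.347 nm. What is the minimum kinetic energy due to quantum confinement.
79.105 meV

Using the uncertainty principle:

1. Position uncertainty: Δx ≈ 3.470e-10 m
2. Minimum momentum uncertainty: Δp = ℏ/(2Δx) = 1.520e-25 kg·m/s
3. Minimum kinetic energy:
   KE = (Δp)²/(2m) = (1.520e-25)²/(2 × 9.109e-31 kg)
   KE = 1.267e-20 J = 79.105 meV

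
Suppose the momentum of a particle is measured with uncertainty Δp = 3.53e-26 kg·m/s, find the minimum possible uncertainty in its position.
1.494 nm

Using the Heisenberg uncertainty principle:
ΔxΔp ≥ ℏ/2

The minimum uncertainty in position is:
Δx_min = ℏ/(2Δp)
Δx_min = (1.055e-34 J·s) / (2 × 3.530e-26 kg·m/s)
Δx_min = 1.494e-09 m = 1.494 nm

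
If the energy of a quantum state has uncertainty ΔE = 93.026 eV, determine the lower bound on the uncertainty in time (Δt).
3.538 as

Using the energy-time uncertainty principle:
ΔEΔt ≥ ℏ/2

The minimum uncertainty in time is:
Δt_min = ℏ/(2ΔE)
Δt_min = (1.055e-34 J·s) / (2 × 1.490e-17 J)
Δt_min = 3.538e-18 s = 3.538 as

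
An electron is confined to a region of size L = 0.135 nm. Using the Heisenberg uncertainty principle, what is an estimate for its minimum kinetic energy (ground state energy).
522.631 meV

Using the uncertainty principle to estimate ground state energy:

1. The position uncertainty is approximately the confinement size:
   Δx ≈ L = 1.350e-10 m

2. From ΔxΔp ≥ ℏ/2, the minimum momentum uncertainty is:
   Δp ≈ ℏ/(2L) = 3.906e-25 kg·m/s

3. The kinetic energy is approximately:
   KE ≈ (Δp)²/(2m) = (3.906e-25)²/(2 × 9.109e-31 kg)
   KE ≈ 8.373e-20 J = 522.631 meV

This is an order-of-magnitude estimate of the ground state energy.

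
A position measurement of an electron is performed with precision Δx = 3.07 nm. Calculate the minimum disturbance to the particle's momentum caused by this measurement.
1.718 × 10^-26 kg·m/s

The uncertainty principle implies that measuring position disturbs momentum:
ΔxΔp ≥ ℏ/2

When we measure position with precision Δx, we necessarily introduce a momentum uncertainty:
Δp ≥ ℏ/(2Δx)
Δp_min = (1.055e-34 J·s) / (2 × 3.070e-09 m)
Δp_min = 1.718e-26 kg·m/s

The more precisely we measure position, the greater the momentum disturbance.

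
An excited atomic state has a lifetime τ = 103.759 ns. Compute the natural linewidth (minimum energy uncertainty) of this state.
3.172 neV

Using the energy-time uncertainty principle:
ΔEΔt ≥ ℏ/2

The lifetime τ represents the time uncertainty Δt.
The natural linewidth (minimum energy uncertainty) is:

ΔE = ℏ/(2τ)
ΔE = (1.055e-34 J·s) / (2 × 1.038e-07 s)
ΔE = 5.082e-28 J = 3.172 neV

This natural linewidth limits the precision of spectroscopic measurements.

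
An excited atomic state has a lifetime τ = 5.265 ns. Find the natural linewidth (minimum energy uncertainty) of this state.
62.508 neV

Using the energy-time uncertainty principle:
ΔEΔt ≥ ℏ/2

The lifetime τ represents the time uncertainty Δt.
The natural linewidth (minimum energy uncertainty) is:

ΔE = ℏ/(2τ)
ΔE = (1.055e-34 J·s) / (2 × 5.265e-09 s)
ΔE = 1.001e-26 J = 62.508 neV

This natural linewidth limits the precision of spectroscopic measurements.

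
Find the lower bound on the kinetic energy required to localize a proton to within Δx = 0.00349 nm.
425.896 meV

Localizing a particle requires giving it sufficient momentum uncertainty:

1. From uncertainty principle: Δp ≥ ℏ/(2Δx)
   Δp_min = (1.055e-34 J·s) / (2 × 3.490e-12 m)
   Δp_min = 1.511e-23 kg·m/s

2. This momentum uncertainty corresponds to kinetic energy:
   KE ≈ (Δp)²/(2m) = (1.511e-23)²/(2 × 1.673e-27 kg)
   KE = 6.824e-20 J = 425.896 meV

Tighter localization requires more energy.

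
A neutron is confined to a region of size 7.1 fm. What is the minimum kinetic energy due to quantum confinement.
102.764 keV

Using the uncertainty principle:

1. Position uncertainty: Δx ≈ 7.100e-15 m
2. Minimum momentum uncertainty: Δp = ℏ/(2Δx) = 7.427e-21 kg·m/s
3. Minimum kinetic energy:
   KE = (Δp)²/(2m) = (7.427e-21)²/(2 × 1.675e-27 kg)
   KE = 1.646e-14 J = 102.764 keV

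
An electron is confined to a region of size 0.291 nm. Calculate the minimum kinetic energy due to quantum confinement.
112.480 meV

Using the uncertainty principle:

1. Position uncertainty: Δx ≈ 2.910e-10 m
2. Minimum momentum uncertainty: Δp = ℏ/(2Δx) = 1.812e-25 kg·m/s
3. Minimum kinetic energy:
   KE = (Δp)²/(2m) = (1.812e-25)²/(2 × 9.109e-31 kg)
   KE = 1.802e-20 J = 112.480 meV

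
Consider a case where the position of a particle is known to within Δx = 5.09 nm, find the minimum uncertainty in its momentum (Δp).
1.036 × 10^-26 kg·m/s

Using the Heisenberg uncertainty principle:
ΔxΔp ≥ ℏ/2

The minimum uncertainty in momentum is:
Δp_min = ℏ/(2Δx)
Δp_min = (1.055e-34 J·s) / (2 × 5.090e-09 m)
Δp_min = 1.036e-26 kg·m/s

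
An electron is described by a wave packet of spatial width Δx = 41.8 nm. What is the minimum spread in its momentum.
1.261 × 10^-27 kg·m/s

For a wave packet, the spatial width Δx and momentum spread Δp are related by the uncertainty principle:
ΔxΔp ≥ ℏ/2

The minimum momentum spread is:
Δp_min = ℏ/(2Δx)
Δp_min = (1.055e-34 J·s) / (2 × 4.180e-08 m)
Δp_min = 1.261e-27 kg·m/s

A wave packet cannot have both a well-defined position and well-defined momentum.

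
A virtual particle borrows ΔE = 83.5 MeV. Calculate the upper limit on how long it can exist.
3.941 ys

Using the energy-time uncertainty principle:
ΔEΔt ≥ ℏ/2

For a virtual particle borrowing energy ΔE, the maximum lifetime is:
Δt_max = ℏ/(2ΔE)

Converting energy:
ΔE = 83.5 MeV = 1.338e-11 J

Δt_max = (1.055e-34 J·s) / (2 × 1.338e-11 J)
Δt_max = 3.941e-24 s = 3.941 ys

Virtual particles with higher borrowed energy exist for shorter times.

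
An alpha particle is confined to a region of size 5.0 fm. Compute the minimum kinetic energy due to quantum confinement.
52.232 keV

Using the uncertainty principle:

1. Position uncertainty: Δx ≈ 5.000e-15 m
2. Minimum momentum uncertainty: Δp = ℏ/(2Δx) = 1.055e-20 kg·m/s
3. Minimum kinetic energy:
   KE = (Δp)²/(2m) = (1.055e-20)²/(2 × 6.645e-27 kg)
   KE = 8.369e-15 J = 52.232 keV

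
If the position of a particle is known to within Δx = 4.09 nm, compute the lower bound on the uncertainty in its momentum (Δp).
1.289 × 10^-26 kg·m/s

Using the Heisenberg uncertainty principle:
ΔxΔp ≥ ℏ/2

The minimum uncertainty in momentum is:
Δp_min = ℏ/(2Δx)
Δp_min = (1.055e-34 J·s) / (2 × 4.090e-09 m)
Δp_min = 1.289e-26 kg·m/s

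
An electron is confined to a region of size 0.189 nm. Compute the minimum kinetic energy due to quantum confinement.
266.649 meV

Using the uncertainty principle:

1. Position uncertainty: Δx ≈ 1.890e-10 m
2. Minimum momentum uncertainty: Δp = ℏ/(2Δx) = 2.790e-25 kg·m/s
3. Minimum kinetic energy:
   KE = (Δp)²/(2m) = (2.790e-25)²/(2 × 9.109e-31 kg)
   KE = 4.272e-20 J = 266.649 meV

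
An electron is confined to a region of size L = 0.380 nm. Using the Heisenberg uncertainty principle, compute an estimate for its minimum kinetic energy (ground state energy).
65.962 meV

Using the uncertainty principle to estimate ground state energy:

1. The position uncertainty is approximately the confinement size:
   Δx ≈ L = 3.800e-10 m

2. From ΔxΔp ≥ ℏ/2, the minimum momentum uncertainty is:
   Δp ≈ ℏ/(2L) = 1.388e-25 kg·m/s

3. The kinetic energy is approximately:
   KE ≈ (Δp)²/(2m) = (1.388e-25)²/(2 × 9.109e-31 kg)
   KE ≈ 1.057e-20 J = 65.962 meV

This is an order-of-magnitude estimate of the ground state energy.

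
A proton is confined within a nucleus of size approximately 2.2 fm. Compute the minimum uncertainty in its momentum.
2.397 × 10^-20 kg·m/s

Using the Heisenberg uncertainty principle:
ΔxΔp ≥ ℏ/2

With Δx ≈ L = 2.200e-15 m (the confinement size):
Δp_min = ℏ/(2Δx)
Δp_min = (1.055e-34 J·s) / (2 × 2.200e-15 m)
Δp_min = 2.397e-20 kg·m/s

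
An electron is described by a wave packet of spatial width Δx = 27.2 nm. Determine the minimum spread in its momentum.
1.939 × 10^-27 kg·m/s

For a wave packet, the spatial width Δx and momentum spread Δp are related by the uncertainty principle:
ΔxΔp ≥ ℏ/2

The minimum momentum spread is:
Δp_min = ℏ/(2Δx)
Δp_min = (1.055e-34 J·s) / (2 × 2.720e-08 m)
Δp_min = 1.939e-27 kg·m/s

A wave packet cannot have both a well-defined position and well-defined momentum.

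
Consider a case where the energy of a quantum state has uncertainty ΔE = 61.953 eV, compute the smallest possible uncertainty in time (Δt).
5.312 as

Using the energy-time uncertainty principle:
ΔEΔt ≥ ℏ/2

The minimum uncertainty in time is:
Δt_min = ℏ/(2ΔE)
Δt_min = (1.055e-34 J·s) / (2 × 9.926e-18 J)
Δt_min = 5.312e-18 s = 5.312 as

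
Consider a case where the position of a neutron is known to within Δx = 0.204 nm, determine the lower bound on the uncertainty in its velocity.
154.319 m/s

Using the Heisenberg uncertainty principle and Δp = mΔv:
ΔxΔp ≥ ℏ/2
Δx(mΔv) ≥ ℏ/2

The minimum uncertainty in velocity is:
Δv_min = ℏ/(2mΔx)
Δv_min = (1.055e-34 J·s) / (2 × 1.675e-27 kg × 2.040e-10 m)
Δv_min = 1.543e+02 m/s = 154.319 m/s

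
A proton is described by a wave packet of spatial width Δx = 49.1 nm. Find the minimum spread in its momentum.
1.074 × 10^-27 kg·m/s

For a wave packet, the spatial width Δx and momentum spread Δp are related by the uncertainty principle:
ΔxΔp ≥ ℏ/2

The minimum momentum spread is:
Δp_min = ℏ/(2Δx)
Δp_min = (1.055e-34 J·s) / (2 × 4.910e-08 m)
Δp_min = 1.074e-27 kg·m/s

A wave packet cannot have both a well-defined position and well-defined momentum.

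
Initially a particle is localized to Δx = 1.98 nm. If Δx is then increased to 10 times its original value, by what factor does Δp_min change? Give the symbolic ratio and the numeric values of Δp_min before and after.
Original Δp_min = 2.663 × 10^-26 kg·m/s; new Δp'_min = 2.663 × 10^-27 kg·m/s; ratio Δp'_min/Δp_min = 1/10.

From the uncertainty principle ΔxΔp ≥ ℏ/2, the minimum momentum uncertainty is Δp_min = ℏ/(2Δx).

Original (Δx = 1.98 nm = 1.980e-09 m):
Δp_min = (1.055e-34 J·s)/(2 × 1.980e-09 m) = 2.663e-26 kg·m/s

When Δx → 10Δx:
Δp'_min = ℏ/(2 × 10Δx) = (1/10) × ℏ/(2Δx) = (1/10) × Δp_min
Δp'_min = 1/10 × 2.663e-26 kg·m/s = 2.663e-27 kg·m/s

Since Δp_min ∝ 1/Δx, when Δx is increased to 10 times its original value, Δp_min decreases to 1/10 of its original value.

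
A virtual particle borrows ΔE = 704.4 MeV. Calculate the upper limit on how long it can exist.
4.672 × 10^-25 s

Using the energy-time uncertainty principle:
ΔEΔt ≥ ℏ/2

For a virtual particle borrowing energy ΔE, the maximum lifetime is:
Δt_max = ℏ/(2ΔE)

Converting energy:
ΔE = 704.4 MeV = 1.129e-10 J

Δt_max = (1.055e-34 J·s) / (2 × 1.129e-10 J)
Δt_max = 4.672e-25 s = 4.672 × 10^-25 s

Virtual particles with higher borrowed energy exist for shorter times.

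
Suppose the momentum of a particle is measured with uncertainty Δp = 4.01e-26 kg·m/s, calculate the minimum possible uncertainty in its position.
1.315 nm

Using the Heisenberg uncertainty principle:
ΔxΔp ≥ ℏ/2

The minimum uncertainty in position is:
Δx_min = ℏ/(2Δp)
Δx_min = (1.055e-34 J·s) / (2 × 4.010e-26 kg·m/s)
Δx_min = 1.315e-09 m = 1.315 nm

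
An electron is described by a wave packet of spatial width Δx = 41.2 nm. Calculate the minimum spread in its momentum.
1.280 × 10^-27 kg·m/s

For a wave packet, the spatial width Δx and momentum spread Δp are related by the uncertainty principle:
ΔxΔp ≥ ℏ/2

The minimum momentum spread is:
Δp_min = ℏ/(2Δx)
Δp_min = (1.055e-34 J·s) / (2 × 4.120e-08 m)
Δp_min = 1.280e-27 kg·m/s

A wave packet cannot have both a well-defined position and well-defined momentum.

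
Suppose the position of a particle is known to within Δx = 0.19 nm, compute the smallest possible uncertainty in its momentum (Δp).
2.775 × 10^-25 kg·m/s

Using the Heisenberg uncertainty principle:
ΔxΔp ≥ ℏ/2

The minimum uncertainty in momentum is:
Δp_min = ℏ/(2Δx)
Δp_min = (1.055e-34 J·s) / (2 × 1.900e-10 m)
Δp_min = 2.775e-25 kg·m/s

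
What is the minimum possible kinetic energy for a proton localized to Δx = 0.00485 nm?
220.532 meV

Localizing a particle requires giving it sufficient momentum uncertainty:

1. From uncertainty principle: Δp ≥ ℏ/(2Δx)
   Δp_min = (1.055e-34 J·s) / (2 × 4.850e-12 m)
   Δp_min = 1.087e-23 kg·m/s

2. This momentum uncertainty corresponds to kinetic energy:
   KE ≈ (Δp)²/(2m) = (1.087e-23)²/(2 × 1.673e-27 kg)
   KE = 3.533e-20 J = 220.532 meV

Tighter localization requires more energy.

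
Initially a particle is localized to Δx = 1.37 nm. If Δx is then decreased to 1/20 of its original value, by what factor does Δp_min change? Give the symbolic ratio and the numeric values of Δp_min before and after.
Original Δp_min = 3.849 × 10^-26 kg·m/s; new Δp'_min = 7.698 × 10^-25 kg·m/s; ratio Δp'_min/Δp_min = 20.

From the uncertainty principle ΔxΔp ≥ ℏ/2, the minimum momentum uncertainty is Δp_min = ℏ/(2Δx).

Original (Δx = 1.37 nm = 1.370e-09 m):
Δp_min = (1.055e-34 J·s)/(2 × 1.370e-09 m) = 3.849e-26 kg·m/s

When Δx → (1/20)Δx:
Δp'_min = ℏ/(2 × (1/20)Δx) = 20 × ℏ/(2Δx) = 20 × Δp_min
Δp'_min = 20 × 3.849e-26 kg·m/s = 7.698e-25 kg·m/s

Since Δp_min ∝ 1/Δx, when Δx is decreased to 1/20 of its original value, Δp_min increases to 20 times its original value.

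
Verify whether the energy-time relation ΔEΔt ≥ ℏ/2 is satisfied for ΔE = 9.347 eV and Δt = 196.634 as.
Yes, it satisfies the uncertainty relation.

Calculate the product ΔEΔt:
ΔE = 9.347 eV = 1.498e-18 J
ΔEΔt = (1.498e-18 J) × (1.966e-16 s)
ΔEΔt = 2.945e-34 J·s

Compare to the minimum allowed value ℏ/2:
ℏ/2 = 5.273e-35 J·s

Since ΔEΔt = 2.945e-34 J·s ≥ 5.273e-35 J·s = ℏ/2,
this satisfies the uncertainty relation.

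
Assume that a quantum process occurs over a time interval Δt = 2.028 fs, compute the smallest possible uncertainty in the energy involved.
162.281 meV

Using the energy-time uncertainty principle:
ΔEΔt ≥ ℏ/2

The minimum uncertainty in energy is:
ΔE_min = ℏ/(2Δt)
ΔE_min = (1.055e-34 J·s) / (2 × 2.028e-15 s)
ΔE_min = 2.600e-20 J = 162.281 meV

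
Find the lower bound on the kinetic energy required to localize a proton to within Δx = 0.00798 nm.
81.461 meV

Localizing a particle requires giving it sufficient momentum uncertainty:

1. From uncertainty principle: Δp ≥ ℏ/(2Δx)
   Δp_min = (1.055e-34 J·s) / (2 × 7.980e-12 m)
   Δp_min = 6.608e-24 kg·m/s

2. This momentum uncertainty corresponds to kinetic energy:
   KE ≈ (Δp)²/(2m) = (6.608e-24)²/(2 × 1.673e-27 kg)
   KE = 1.305e-20 J = 81.461 meV

Tighter localization requires more energy.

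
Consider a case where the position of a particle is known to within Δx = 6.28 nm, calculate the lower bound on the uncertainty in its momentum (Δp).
8.396 × 10^-27 kg·m/s

Using the Heisenberg uncertainty principle:
ΔxΔp ≥ ℏ/2

The minimum uncertainty in momentum is:
Δp_min = ℏ/(2Δx)
Δp_min = (1.055e-34 J·s) / (2 × 6.280e-09 m)
Δp_min = 8.396e-27 kg·m/s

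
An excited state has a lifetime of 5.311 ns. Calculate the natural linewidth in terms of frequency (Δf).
14.984 MHz

Using the energy-time uncertainty principle and E = hf:
ΔEΔt ≥ ℏ/2
hΔf·Δt ≥ ℏ/2

The minimum frequency uncertainty is:
Δf = ℏ/(2hτ) = 1/(4πτ)
Δf = 1/(4π × 5.311e-09 s)
Δf = 1.498e+07 Hz = 14.984 MHz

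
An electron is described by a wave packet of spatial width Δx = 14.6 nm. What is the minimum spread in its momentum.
3.612 × 10^-27 kg·m/s

For a wave packet, the spatial width Δx and momentum spread Δp are related by the uncertainty principle:
ΔxΔp ≥ ℏ/2

The minimum momentum spread is:
Δp_min = ℏ/(2Δx)
Δp_min = (1.055e-34 J·s) / (2 × 1.460e-08 m)
Δp_min = 3.612e-27 kg·m/s

A wave packet cannot have both a well-defined position and well-defined momentum.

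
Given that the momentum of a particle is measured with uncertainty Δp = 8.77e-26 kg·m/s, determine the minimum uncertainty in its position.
601.238 pm

Using the Heisenberg uncertainty principle:
ΔxΔp ≥ ℏ/2

The minimum uncertainty in position is:
Δx_min = ℏ/(2Δp)
Δx_min = (1.055e-34 J·s) / (2 × 8.770e-26 kg·m/s)
Δx_min = 6.012e-10 m = 601.238 pm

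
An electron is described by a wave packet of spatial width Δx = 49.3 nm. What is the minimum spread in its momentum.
1.070 × 10^-27 kg·m/s

For a wave packet, the spatial width Δx and momentum spread Δp are related by the uncertainty principle:
ΔxΔp ≥ ℏ/2

The minimum momentum spread is:
Δp_min = ℏ/(2Δx)
Δp_min = (1.055e-34 J·s) / (2 × 4.930e-08 m)
Δp_min = 1.070e-27 kg·m/s

A wave packet cannot have both a well-defined position and well-defined momentum.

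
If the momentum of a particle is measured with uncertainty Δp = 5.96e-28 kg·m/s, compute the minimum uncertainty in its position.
88.471 nm

Using the Heisenberg uncertainty principle:
ΔxΔp ≥ ℏ/2

The minimum uncertainty in position is:
Δx_min = ℏ/(2Δp)
Δx_min = (1.055e-34 J·s) / (2 × 5.960e-28 kg·m/s)
Δx_min = 8.847e-08 m = 88.471 nm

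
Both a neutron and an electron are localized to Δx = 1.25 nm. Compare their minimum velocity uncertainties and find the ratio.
The electron has the larger minimum velocity uncertainty, by a ratio of 1838.7.

For both particles, Δp_min = ℏ/(2Δx) = 4.218e-26 kg·m/s (same for both).

The velocity uncertainty is Δv = Δp/m:
- neutron: Δv = 4.218e-26 / 1.675e-27 = 2.518e+01 m/s = 25.185 m/s
- electron: Δv = 4.218e-26 / 9.109e-31 = 4.631e+04 m/s = 46.307 km/s

Ratio: 4.631e+04 / 2.518e+01 = 1838.7

The lighter particle has larger velocity uncertainty because Δv ∝ 1/m.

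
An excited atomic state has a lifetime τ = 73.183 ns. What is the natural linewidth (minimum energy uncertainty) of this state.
4.497 neV

Using the energy-time uncertainty principle:
ΔEΔt ≥ ℏ/2

The lifetime τ represents the time uncertainty Δt.
The natural linewidth (minimum energy uncertainty) is:

ΔE = ℏ/(2τ)
ΔE = (1.055e-34 J·s) / (2 × 7.318e-08 s)
ΔE = 7.205e-28 J = 4.497 neV

This natural linewidth limits the precision of spectroscopic measurements.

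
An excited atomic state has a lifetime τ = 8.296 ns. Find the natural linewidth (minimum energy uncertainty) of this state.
39.670 neV

Using the energy-time uncertainty principle:
ΔEΔt ≥ ℏ/2

The lifetime τ represents the time uncertainty Δt.
The natural linewidth (minimum energy uncertainty) is:

ΔE = ℏ/(2τ)
ΔE = (1.055e-34 J·s) / (2 × 8.296e-09 s)
ΔE = 6.356e-27 J = 39.670 neV

This natural linewidth limits the precision of spectroscopic measurements.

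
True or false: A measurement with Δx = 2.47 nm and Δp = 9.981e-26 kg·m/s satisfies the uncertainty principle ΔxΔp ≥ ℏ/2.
Yes, it satisfies the uncertainty principle.

Calculate the product ΔxΔp:
ΔxΔp = (2.470e-09 m) × (9.981e-26 kg·m/s)
ΔxΔp = 2.465e-34 J·s

Compare to the minimum allowed value ℏ/2:
ℏ/2 = 5.273e-35 J·s

Since ΔxΔp = 2.465e-34 J·s ≥ 5.273e-35 J·s = ℏ/2,
the measurement satisfies the uncertainty principle.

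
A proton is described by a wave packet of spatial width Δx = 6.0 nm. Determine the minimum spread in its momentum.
8.788 × 10^-27 kg·m/s

For a wave packet, the spatial width Δx and momentum spread Δp are related by the uncertainty principle:
ΔxΔp ≥ ℏ/2

The minimum momentum spread is:
Δp_min = ℏ/(2Δx)
Δp_min = (1.055e-34 J·s) / (2 × 6.000e-09 m)
Δp_min = 8.788e-27 kg·m/s

A wave packet cannot have both a well-defined position and well-defined momentum.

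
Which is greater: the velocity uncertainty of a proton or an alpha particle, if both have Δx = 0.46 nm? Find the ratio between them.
The proton has the larger minimum velocity uncertainty, by a ratio of 4.0.

For both particles, Δp_min = ℏ/(2Δx) = 1.146e-25 kg·m/s (same for both).

The velocity uncertainty is Δv = Δp/m:
- proton: Δv = 1.146e-25 / 1.673e-27 = 6.853e+01 m/s = 68.532 m/s
- alpha particle: Δv = 1.146e-25 / 6.645e-27 = 1.725e+01 m/s = 17.251 m/s

Ratio: 6.853e+01 / 1.725e+01 = 4.0

The lighter particle has larger velocity uncertainty because Δv ∝ 1/m.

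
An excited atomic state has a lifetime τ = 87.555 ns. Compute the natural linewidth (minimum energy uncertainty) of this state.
3.759 neV

Using the energy-time uncertainty principle:
ΔEΔt ≥ ℏ/2

The lifetime τ represents the time uncertainty Δt.
The natural linewidth (minimum energy uncertainty) is:

ΔE = ℏ/(2τ)
ΔE = (1.055e-34 J·s) / (2 × 8.756e-08 s)
ΔE = 6.022e-28 J = 3.759 neV

This natural linewidth limits the precision of spectroscopic measurements.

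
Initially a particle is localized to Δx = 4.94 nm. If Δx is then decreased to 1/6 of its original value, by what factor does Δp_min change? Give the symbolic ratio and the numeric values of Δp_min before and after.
Original Δp_min = 1.067 × 10^-26 kg·m/s; new Δp'_min = 6.404 × 10^-26 kg·m/s; ratio Δp'_min/Δp_min = 6.

From the uncertainty principle ΔxΔp ≥ ℏ/2, the minimum momentum uncertainty is Δp_min = ℏ/(2Δx).

Original (Δx = 4.94 nm = 4.940e-09 m):
Δp_min = (1.055e-34 J·s)/(2 × 4.940e-09 m) = 1.067e-26 kg·m/s

When Δx → (1/6)Δx:
Δp'_min = ℏ/(2 × (1/6)Δx) = 6 × ℏ/(2Δx) = 6 × Δp_min
Δp'_min = 6 × 1.067e-26 kg·m/s = 6.404e-26 kg·m/s

Since Δp_min ∝ 1/Δx, when Δx is decreased to 1/6 of its original value, Δp_min increases to 6 times its original value.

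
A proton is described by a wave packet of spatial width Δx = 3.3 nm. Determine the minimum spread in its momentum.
1.598 × 10^-26 kg·m/s

For a wave packet, the spatial width Δx and momentum spread Δp are related by the uncertainty principle:
ΔxΔp ≥ ℏ/2

The minimum momentum spread is:
Δp_min = ℏ/(2Δx)
Δp_min = (1.055e-34 J·s) / (2 × 3.300e-09 m)
Δp_min = 1.598e-26 kg·m/s

A wave packet cannot have both a well-defined position and well-defined momentum.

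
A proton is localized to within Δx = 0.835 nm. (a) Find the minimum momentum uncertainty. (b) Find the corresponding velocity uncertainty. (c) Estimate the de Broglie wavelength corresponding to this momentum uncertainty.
(a) Δp_min = 6.315 × 10^-26 kg·m/s
(b) Δv_min = 37.754 m/s
(c) λ_dB = 10.493 nm

Step-by-step:

(a) From the uncertainty principle:
Δp_min = ℏ/(2Δx) = (1.055e-34 J·s)/(2 × 8.350e-10 m) = 6.315e-26 kg·m/s

(b) The velocity uncertainty:
Δv = Δp/m = (6.315e-26 kg·m/s)/(1.673e-27 kg) = 3.775e+01 m/s = 37.754 m/s

(c) The de Broglie wavelength for this momentum:
λ = h/p = (6.626e-34 J·s)/(6.315e-26 kg·m/s) = 1.049e-08 m = 10.493 nm

Note: The de Broglie wavelength is comparable to the localization size, as expected from wave-particle duality.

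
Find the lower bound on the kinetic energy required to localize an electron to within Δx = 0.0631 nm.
2.392 eV

Localizing a particle requires giving it sufficient momentum uncertainty:

1. From uncertainty principle: Δp ≥ ℏ/(2Δx)
   Δp_min = (1.055e-34 J·s) / (2 × 6.310e-11 m)
   Δp_min = 8.356e-25 kg·m/s

2. This momentum uncertainty corresponds to kinetic energy:
   KE ≈ (Δp)²/(2m) = (8.356e-25)²/(2 × 9.109e-31 kg)
   KE = 3.833e-19 J = 2.392 eV

Tighter localization requires more energy.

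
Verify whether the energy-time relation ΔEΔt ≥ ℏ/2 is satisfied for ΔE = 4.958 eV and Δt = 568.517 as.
Yes, it satisfies the uncertainty relation.

Calculate the product ΔEΔt:
ΔE = 4.958 eV = 7.944e-19 J
ΔEΔt = (7.944e-19 J) × (5.685e-16 s)
ΔEΔt = 4.516e-34 J·s

Compare to the minimum allowed value ℏ/2:
ℏ/2 = 5.273e-35 J·s

Since ΔEΔt = 4.516e-34 J·s ≥ 5.273e-35 J·s = ℏ/2,
this satisfies the uncertainty relation.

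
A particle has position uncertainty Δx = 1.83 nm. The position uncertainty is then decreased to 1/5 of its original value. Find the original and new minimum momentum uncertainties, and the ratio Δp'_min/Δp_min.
Original Δp_min = 2.881 × 10^-26 kg·m/s; new Δp'_min = 1.441 × 10^-25 kg·m/s; ratio Δp'_min/Δp_min = 5.

From the uncertainty principle ΔxΔp ≥ ℏ/2, the minimum momentum uncertainty is Δp_min = ℏ/(2Δx).

Original (Δx = 1.83 nm = 1.830e-09 m):
Δp_min = (1.055e-34 J·s)/(2 × 1.830e-09 m) = 2.881e-26 kg·m/s

When Δx → (1/5)Δx:
Δp'_min = ℏ/(2 × (1/5)Δx) = 5 × ℏ/(2Δx) = 5 × Δp_min
Δp'_min = 5 × 2.881e-26 kg·m/s = 1.441e-25 kg·m/s

Since Δp_min ∝ 1/Δx, when Δx is decreased to 1/5 of its original value, Δp_min increases to 5 times its original value.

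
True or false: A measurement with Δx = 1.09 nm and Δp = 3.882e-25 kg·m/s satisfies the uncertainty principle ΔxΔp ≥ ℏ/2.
Yes, it satisfies the uncertainty principle.

Calculate the product ΔxΔp:
ΔxΔp = (1.090e-09 m) × (3.882e-25 kg·m/s)
ΔxΔp = 4.231e-34 J·s

Compare to the minimum allowed value ℏ/2:
ℏ/2 = 5.273e-35 J·s

Since ΔxΔp = 4.231e-34 J·s ≥ 5.273e-35 J·s = ℏ/2,
the measurement satisfies the uncertainty principle.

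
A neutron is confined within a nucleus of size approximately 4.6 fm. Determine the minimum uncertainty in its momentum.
1.146 × 10^-20 kg·m/s

Using the Heisenberg uncertainty principle:
ΔxΔp ≥ ℏ/2

With Δx ≈ L = 4.600e-15 m (the confinement size):
Δp_min = ℏ/(2Δx)
Δp_min = (1.055e-34 J·s) / (2 × 4.600e-15 m)
Δp_min = 1.146e-20 kg·m/s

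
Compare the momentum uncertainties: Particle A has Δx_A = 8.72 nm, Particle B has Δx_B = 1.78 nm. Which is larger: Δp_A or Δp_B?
Particle B has the larger minimum momentum uncertainty, by a factor of 4.90.

For each particle, the minimum momentum uncertainty is Δp_min = ℏ/(2Δx):

Particle A: Δp_A = ℏ/(2×8.720e-09 m) = 6.047e-27 kg·m/s
Particle B: Δp_B = ℏ/(2×1.780e-09 m) = 2.962e-26 kg·m/s

Ratio: Δp_B/Δp_A = 4.90

Since Δp_min ∝ 1/Δx, the particle with smaller position uncertainty (B) has larger momentum uncertainty.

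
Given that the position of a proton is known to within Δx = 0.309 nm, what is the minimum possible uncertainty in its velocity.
102.021 m/s

Using the Heisenberg uncertainty principle and Δp = mΔv:
ΔxΔp ≥ ℏ/2
Δx(mΔv) ≥ ℏ/2

The minimum uncertainty in velocity is:
Δv_min = ℏ/(2mΔx)
Δv_min = (1.055e-34 J·s) / (2 × 1.673e-27 kg × 3.090e-10 m)
Δv_min = 1.020e+02 m/s = 102.021 m/s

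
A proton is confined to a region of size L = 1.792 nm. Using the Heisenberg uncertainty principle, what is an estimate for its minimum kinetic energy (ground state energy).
1.615 μeV

Using the uncertainty principle to estimate ground state energy:

1. The position uncertainty is approximately the confinement size:
   Δx ≈ L = 1.792e-09 m

2. From ΔxΔp ≥ ℏ/2, the minimum momentum uncertainty is:
   Δp ≈ ℏ/(2L) = 2.942e-26 kg·m/s

3. The kinetic energy is approximately:
   KE ≈ (Δp)²/(2m) = (2.942e-26)²/(2 × 1.673e-27 kg)
   KE ≈ 2.588e-25 J = 1.615 μeV

This is an order-of-magnitude estimate of the ground state energy.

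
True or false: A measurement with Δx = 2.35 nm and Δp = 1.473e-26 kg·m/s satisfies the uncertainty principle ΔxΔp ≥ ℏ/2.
No, it violates the uncertainty principle (impossible measurement).

Calculate the product ΔxΔp:
ΔxΔp = (2.350e-09 m) × (1.473e-26 kg·m/s)
ΔxΔp = 3.462e-35 J·s

Compare to the minimum allowed value ℏ/2:
ℏ/2 = 5.273e-35 J·s

Since ΔxΔp = 3.462e-35 J·s < 5.273e-35 J·s = ℏ/2,
the measurement violates the uncertainty principle.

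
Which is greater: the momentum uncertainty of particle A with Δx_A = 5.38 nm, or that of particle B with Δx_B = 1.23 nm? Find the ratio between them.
Particle B has the larger minimum momentum uncertainty, by a factor of 4.37.

For each particle, the minimum momentum uncertainty is Δp_min = ℏ/(2Δx):

Particle A: Δp_A = ℏ/(2×5.380e-09 m) = 9.801e-27 kg·m/s
Particle B: Δp_B = ℏ/(2×1.230e-09 m) = 4.287e-26 kg·m/s

Ratio: Δp_B/Δp_A = 4.37

Since Δp_min ∝ 1/Δx, the particle with smaller position uncertainty (B) has larger momentum uncertainty.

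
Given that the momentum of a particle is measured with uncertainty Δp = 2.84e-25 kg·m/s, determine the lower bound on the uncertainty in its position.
185.664 pm

Using the Heisenberg uncertainty principle:
ΔxΔp ≥ ℏ/2

The minimum uncertainty in position is:
Δx_min = ℏ/(2Δp)
Δx_min = (1.055e-34 J·s) / (2 × 2.840e-25 kg·m/s)
Δx_min = 1.857e-10 m = 185.664 pm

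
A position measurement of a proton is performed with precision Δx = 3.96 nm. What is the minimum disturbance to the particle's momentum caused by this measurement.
1.332 × 10^-26 kg·m/s

The uncertainty principle implies that measuring position disturbs momentum:
ΔxΔp ≥ ℏ/2

When we measure position with precision Δx, we necessarily introduce a momentum uncertainty:
Δp ≥ ℏ/(2Δx)
Δp_min = (1.055e-34 J·s) / (2 × 3.960e-09 m)
Δp_min = 1.332e-26 kg·m/s

The more precisely we measure position, the greater the momentum disturbance.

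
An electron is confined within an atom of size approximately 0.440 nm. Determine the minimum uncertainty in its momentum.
1.198 × 10^-25 kg·m/s

Using the Heisenberg uncertainty principle:
ΔxΔp ≥ ℏ/2

With Δx ≈ L = 4.400e-10 m (the confinement size):
Δp_min = ℏ/(2Δx)
Δp_min = (1.055e-34 J·s) / (2 × 4.400e-10 m)
Δp_min = 1.198e-25 kg·m/s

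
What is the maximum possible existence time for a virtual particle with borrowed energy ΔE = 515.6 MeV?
6.383 × 10^-25 s

Using the energy-time uncertainty principle:
ΔEΔt ≥ ℏ/2

For a virtual particle borrowing energy ΔE, the maximum lifetime is:
Δt_max = ℏ/(2ΔE)

Converting energy:
ΔE = 515.6 MeV = 8.261e-11 J

Δt_max = (1.055e-34 J·s) / (2 × 8.261e-11 J)
Δt_max = 6.383e-25 s = 6.383 × 10^-25 s

Virtual particles with higher borrowed energy exist for shorter times.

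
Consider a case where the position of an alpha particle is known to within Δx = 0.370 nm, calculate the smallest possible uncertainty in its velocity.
21.447 m/s

Using the Heisenberg uncertainty principle and Δp = mΔv:
ΔxΔp ≥ ℏ/2
Δx(mΔv) ≥ ℏ/2

The minimum uncertainty in velocity is:
Δv_min = ℏ/(2mΔx)
Δv_min = (1.055e-34 J·s) / (2 × 6.645e-27 kg × 3.700e-10 m)
Δv_min = 2.145e+01 m/s = 21.447 m/s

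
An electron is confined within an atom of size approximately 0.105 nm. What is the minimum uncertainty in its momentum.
5.022 × 10^-25 kg·m/s

Using the Heisenberg uncertainty principle:
ΔxΔp ≥ ℏ/2

With Δx ≈ L = 1.050e-10 m (the confinement size):
Δp_min = ℏ/(2Δx)
Δp_min = (1.055e-34 J·s) / (2 × 1.050e-10 m)
Δp_min = 5.022e-25 kg·m/s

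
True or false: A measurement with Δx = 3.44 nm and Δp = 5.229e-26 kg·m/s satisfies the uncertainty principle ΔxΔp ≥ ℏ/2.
Yes, it satisfies the uncertainty principle.

Calculate the product ΔxΔp:
ΔxΔp = (3.440e-09 m) × (5.229e-26 kg·m/s)
ΔxΔp = 1.799e-34 J·s

Compare to the minimum allowed value ℏ/2:
ℏ/2 = 5.273e-35 J·s

Since ΔxΔp = 1.799e-34 J·s ≥ 5.273e-35 J·s = ℏ/2,
the measurement satisfies the uncertainty principle.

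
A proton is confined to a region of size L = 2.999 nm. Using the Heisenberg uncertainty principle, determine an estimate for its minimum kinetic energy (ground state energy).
576.768 neV

Using the uncertainty principle to estimate ground state energy:

1. The position uncertainty is approximately the confinement size:
   Δx ≈ L = 2.999e-09 m

2. From ΔxΔp ≥ ℏ/2, the minimum momentum uncertainty is:
   Δp ≈ ℏ/(2L) = 1.758e-26 kg·m/s

3. The kinetic energy is approximately:
   KE ≈ (Δp)²/(2m) = (1.758e-26)²/(2 × 1.673e-27 kg)
   KE ≈ 9.241e-26 J = 576.768 neV

This is an order-of-magnitude estimate of the ground state energy.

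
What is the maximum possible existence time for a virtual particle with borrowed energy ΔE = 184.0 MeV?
1.789 ys

Using the energy-time uncertainty principle:
ΔEΔt ≥ ℏ/2

For a virtual particle borrowing energy ΔE, the maximum lifetime is:
Δt_max = ℏ/(2ΔE)

Converting energy:
ΔE = 184.0 MeV = 2.948e-11 J

Δt_max = (1.055e-34 J·s) / (2 × 2.948e-11 J)
Δt_max = 1.789e-24 s = 1.789 ys

Virtual particles with higher borrowed energy exist for shorter times.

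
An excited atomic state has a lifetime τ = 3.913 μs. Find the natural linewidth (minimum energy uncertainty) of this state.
84.106 peV

Using the energy-time uncertainty principle:
ΔEΔt ≥ ℏ/2

The lifetime τ represents the time uncertainty Δt.
The natural linewidth (minimum energy uncertainty) is:

ΔE = ℏ/(2τ)
ΔE = (1.055e-34 J·s) / (2 × 3.913e-06 s)
ΔE = 1.348e-29 J = 84.106 peV

This natural linewidth limits the precision of spectroscopic measurements.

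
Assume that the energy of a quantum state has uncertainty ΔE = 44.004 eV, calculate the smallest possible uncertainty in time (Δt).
7.479 as

Using the energy-time uncertainty principle:
ΔEΔt ≥ ℏ/2

The minimum uncertainty in time is:
Δt_min = ℏ/(2ΔE)
Δt_min = (1.055e-34 J·s) / (2 × 7.050e-18 J)
Δt_min = 7.479e-18 s = 7.479 as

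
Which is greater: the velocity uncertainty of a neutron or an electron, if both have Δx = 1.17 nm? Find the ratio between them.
The electron has the larger minimum velocity uncertainty, by a ratio of 1838.7.

For both particles, Δp_min = ℏ/(2Δx) = 4.507e-26 kg·m/s (same for both).

The velocity uncertainty is Δv = Δp/m:
- neutron: Δv = 4.507e-26 / 1.675e-27 = 2.691e+01 m/s = 26.907 m/s
- electron: Δv = 4.507e-26 / 9.109e-31 = 4.947e+04 m/s = 49.473 km/s

Ratio: 4.947e+04 / 2.691e+01 = 1838.7

The lighter particle has larger velocity uncertainty because Δv ∝ 1/m.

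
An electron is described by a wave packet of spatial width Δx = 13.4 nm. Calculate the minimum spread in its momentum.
3.935 × 10^-27 kg·m/s

For a wave packet, the spatial width Δx and momentum spread Δp are related by the uncertainty principle:
ΔxΔp ≥ ℏ/2

The minimum momentum spread is:
Δp_min = ℏ/(2Δx)
Δp_min = (1.055e-34 J·s) / (2 × 1.340e-08 m)
Δp_min = 3.935e-27 kg·m/s

A wave packet cannot have both a well-defined position and well-defined momentum.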